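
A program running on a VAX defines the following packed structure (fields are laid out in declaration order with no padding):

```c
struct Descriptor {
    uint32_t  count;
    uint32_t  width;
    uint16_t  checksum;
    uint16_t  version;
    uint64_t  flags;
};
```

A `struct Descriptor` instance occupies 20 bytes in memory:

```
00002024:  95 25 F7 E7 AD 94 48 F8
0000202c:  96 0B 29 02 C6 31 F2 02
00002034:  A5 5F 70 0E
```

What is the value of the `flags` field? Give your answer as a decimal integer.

`flags` follows `count` (4 B), `width` (4 B), `checksum` (2 B), `version` (2 B), so it starts at offset 4 + 4 + 2 + 2 = 12 and occupies 8 bytes.
Bytes at offsets 12..19: C6 31 F2 02 A5 5F 70 0E.
Little-endian: lowest address holds the least-significant byte.
Reassemble most-significant byte first: 0E 70 5F A5 02 F2 31 C6 → 0x0E705FA502F231C6.
0x0E705FA502F231C6 = 1040436676246254022.

1040436676246254022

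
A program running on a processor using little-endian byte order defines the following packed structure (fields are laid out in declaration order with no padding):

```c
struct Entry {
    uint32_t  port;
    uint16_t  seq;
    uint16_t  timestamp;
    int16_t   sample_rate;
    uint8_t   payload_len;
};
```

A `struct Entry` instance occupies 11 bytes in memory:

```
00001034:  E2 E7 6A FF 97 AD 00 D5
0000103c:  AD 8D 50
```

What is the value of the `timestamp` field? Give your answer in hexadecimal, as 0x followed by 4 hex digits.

0xD500

`timestamp` follows `port` (4 B), `seq` (2 B), so it starts at offset 4 + 2 = 6 and occupies 2 bytes.
Bytes at offsets 6..7: 00 D5.
Little-endian stores the least-significant byte at the lowest address.
Reassemble most-significant byte first: D5 00 → 0xD500.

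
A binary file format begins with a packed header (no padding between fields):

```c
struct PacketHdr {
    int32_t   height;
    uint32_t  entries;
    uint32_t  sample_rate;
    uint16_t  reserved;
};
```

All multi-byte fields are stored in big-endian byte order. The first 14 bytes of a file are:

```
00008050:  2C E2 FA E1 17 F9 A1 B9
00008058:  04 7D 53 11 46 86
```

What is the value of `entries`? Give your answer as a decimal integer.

402235833

`entries` follows `height` (4 bytes), so it starts at byte offset 4 and occupies 4 bytes.
Bytes at offsets 4..7: 17 F9 A1 B9.
Big-endian: lowest address holds the most-significant byte.
The bytes are already most-significant first: 0x17F9A1B9.
0x17F9A1B9 = 402235833.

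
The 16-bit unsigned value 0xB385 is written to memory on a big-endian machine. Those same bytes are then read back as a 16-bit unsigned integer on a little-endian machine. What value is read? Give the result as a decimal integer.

Stored big-endian, the bytes at ascending addresses are B3 85.
Read back as little-endian, the first byte is least significant, giving 0x85B3.
0x85B3 = 34227.

34227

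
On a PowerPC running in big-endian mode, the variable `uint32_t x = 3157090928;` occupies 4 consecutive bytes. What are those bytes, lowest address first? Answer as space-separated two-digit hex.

BC 2D 62 70

3157090928 in hexadecimal, padded to 32 bits, is 0xBC2D6270.
Split into bytes (most-significant first): BC 2D 62 70.
Big-endian: lowest address holds the most-significant byte.
So the memory order matches the most-significant-first order: BC 2D 62 70.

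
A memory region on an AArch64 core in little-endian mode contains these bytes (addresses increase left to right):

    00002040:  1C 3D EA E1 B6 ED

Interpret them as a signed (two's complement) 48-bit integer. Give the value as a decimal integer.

-20105246655204

Little-endian stores the least-significant byte at the lowest address.
Reassemble most-significant byte first: ED B6 E1 EA 3D 1C → 0xEDB6E1EA3D1C.
Top bit is set, so as a signed 48-bit value this is 0xEDB6E1EA3D1C − 2^48 = -20105246655204.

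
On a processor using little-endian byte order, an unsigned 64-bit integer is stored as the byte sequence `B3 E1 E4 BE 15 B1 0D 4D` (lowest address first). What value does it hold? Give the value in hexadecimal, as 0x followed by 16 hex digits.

In little-endian order the low byte comes first in memory.
Reassemble most-significant byte first: 4D 0D B1 15 BE E4 E1 B3 → 0x4D0DB115BEE4E1B3.

0x4D0DB115BEE4E1B3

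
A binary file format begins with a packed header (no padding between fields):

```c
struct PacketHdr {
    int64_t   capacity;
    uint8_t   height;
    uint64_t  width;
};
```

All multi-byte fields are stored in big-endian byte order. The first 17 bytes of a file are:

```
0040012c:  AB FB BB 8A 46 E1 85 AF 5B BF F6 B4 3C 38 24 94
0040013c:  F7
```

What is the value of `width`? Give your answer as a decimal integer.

13832441476248016119

`width` follows `capacity` (8 B), `height` (1 B), so it starts at offset 8 + 1 = 9 and occupies 8 bytes.
Bytes at offsets 9..16: BF F6 B4 3C 38 24 94 F7.
Big-endian stores the most-significant byte at the lowest address.
The bytes are already most-significant first: 0xBFF6B43C382494F7.
0xBFF6B43C382494F7 = 13832441476248016119.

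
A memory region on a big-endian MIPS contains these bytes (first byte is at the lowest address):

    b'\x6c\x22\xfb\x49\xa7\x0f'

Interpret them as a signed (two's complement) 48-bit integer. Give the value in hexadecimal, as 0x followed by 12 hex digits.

0x6C22FB49A70F

Big-endian stores the most-significant byte at the lowest address.
The bytes are already most-significant first: 0x6C22FB49A70F.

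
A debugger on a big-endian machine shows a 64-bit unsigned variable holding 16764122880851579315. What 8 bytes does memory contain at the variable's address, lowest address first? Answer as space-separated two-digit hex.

E8 A6 20 F0 A4 28 11 B3

16764122880851579315 in hexadecimal, padded to 64 bits, is 0xE8A620F0A42811B3.
Split into bytes (most-significant first): E8 A6 20 F0 A4 28 11 B3.
Big-endian stores the most-significant byte at the lowest address.
So the memory order matches the most-significant-first order: E8 A6 20 F0 A4 28 11 B3.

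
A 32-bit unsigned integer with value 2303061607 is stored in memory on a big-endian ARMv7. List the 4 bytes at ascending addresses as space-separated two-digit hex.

89 45 EE 67

2303061607 in hexadecimal, padded to 32 bits, is 0x8945EE67.
Split into bytes (most-significant first): 89 45 EE 67.
Big-endian stores the most-significant byte at the lowest address.
So the memory order matches the most-significant-first order: 89 45 EE 67.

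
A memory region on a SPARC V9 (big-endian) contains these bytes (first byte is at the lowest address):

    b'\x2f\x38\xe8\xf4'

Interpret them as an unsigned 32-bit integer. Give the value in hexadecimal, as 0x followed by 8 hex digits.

0x2F38E8F4

Big-endian: lowest address holds the most-significant byte.
The bytes are already most-significant first: 0x2F38E8F4.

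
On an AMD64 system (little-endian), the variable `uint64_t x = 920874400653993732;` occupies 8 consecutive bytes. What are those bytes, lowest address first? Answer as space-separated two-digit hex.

04 67 BB 6D 63 9A C7 0C

920874400653993732 in hexadecimal, padded to 64 bits, is 0x0CC79A636DBB6704.
Split into bytes (most-significant first): 0C C7 9A 63 6D BB 67 04.
Little-endian: lowest address holds the least-significant byte.
So at ascending addresses the bytes are 04 67 BB 6D 63 9A C7 0C.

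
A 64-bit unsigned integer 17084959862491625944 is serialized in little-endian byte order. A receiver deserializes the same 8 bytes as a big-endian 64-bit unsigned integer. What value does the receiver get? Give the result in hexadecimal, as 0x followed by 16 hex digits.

17084959862491625944 in 64-bit hexadecimal is 0xED19F879959EB9D8.
Stored little-endian, the bytes at ascending addresses are D8 B9 9E 95 79 F8 19 ED.
Read back as big-endian, the last byte is least significant, giving 0xD8B99E9579F819ED.

0xD8B99E9579F819ED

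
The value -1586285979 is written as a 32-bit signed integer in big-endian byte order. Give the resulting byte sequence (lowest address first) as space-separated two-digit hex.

A1 73 32 65

Two's complement of -1586285979 in 32 bits: 1586285979 = 0x5E8CCD9B; invert → 0xA1733264; add 1 → 0xA1733265.
Split into bytes (most-significant first): A1 73 32 65.
In big-endian order the high byte comes first in memory.
So the memory order matches the most-significant-first order: A1 73 32 65.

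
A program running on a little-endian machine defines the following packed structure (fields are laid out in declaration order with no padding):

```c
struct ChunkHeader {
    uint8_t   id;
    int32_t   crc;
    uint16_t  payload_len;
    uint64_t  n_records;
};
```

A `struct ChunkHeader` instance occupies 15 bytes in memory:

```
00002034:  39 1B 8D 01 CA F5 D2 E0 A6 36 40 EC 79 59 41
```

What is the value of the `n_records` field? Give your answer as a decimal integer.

4708928940989130464

`n_records` follows `id` (1 B), `crc` (4 B), `payload_len` (2 B), so it starts at offset 1 + 4 + 2 = 7 and occupies 8 bytes.
Bytes at offsets 7..14: E0 A6 36 40 EC 79 59 41.
Little-endian: lowest address holds the least-significant byte.
Reassemble most-significant byte first: 41 59 79 EC 40 36 A6 E0 → 0x415979EC4036A6E0.
0x415979EC4036A6E0 = 4708928940989130464.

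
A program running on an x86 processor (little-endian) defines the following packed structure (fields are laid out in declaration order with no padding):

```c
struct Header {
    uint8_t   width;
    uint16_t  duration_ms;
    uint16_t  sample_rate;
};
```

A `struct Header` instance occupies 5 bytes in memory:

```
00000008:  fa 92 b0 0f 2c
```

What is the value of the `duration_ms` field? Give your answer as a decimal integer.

45202

`duration_ms` follows `width` (1 byte), so it starts at byte offset 1 and occupies 2 bytes.
Bytes at offsets 1..2: 92 B0.
Little-endian: lowest address holds the least-significant byte.
Reassemble most-significant byte first: B0 92 → 0xB092.
0xB092 = 45202.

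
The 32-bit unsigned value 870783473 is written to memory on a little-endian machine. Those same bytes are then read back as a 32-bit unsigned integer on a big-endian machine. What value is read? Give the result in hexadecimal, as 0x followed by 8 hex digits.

0xF119E733

870783473 in 32-bit hexadecimal is 0x33E719F1.
Stored little-endian, the bytes at ascending addresses are F1 19 E7 33.
Read back as big-endian, the last byte is least significant, giving 0xF119E733.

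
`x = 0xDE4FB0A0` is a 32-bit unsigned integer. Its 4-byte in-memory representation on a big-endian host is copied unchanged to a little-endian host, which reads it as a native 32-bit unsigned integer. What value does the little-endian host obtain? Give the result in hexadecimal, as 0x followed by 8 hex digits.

0xA0B04FDE

Stored big-endian, the bytes at ascending addresses are DE 4F B0 A0.
Read back as little-endian, the first byte is least significant, giving 0xA0B04FDE.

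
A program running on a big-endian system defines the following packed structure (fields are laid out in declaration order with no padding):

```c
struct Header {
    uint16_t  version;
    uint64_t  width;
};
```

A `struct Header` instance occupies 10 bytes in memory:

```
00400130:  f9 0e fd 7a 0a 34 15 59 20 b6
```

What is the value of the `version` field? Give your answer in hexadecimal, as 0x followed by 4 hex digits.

0xF90E

`version` is the first field, at byte offset 0, occupying 2 bytes.
Bytes at offsets 0..1: F9 0E.
Big-endian stores the most-significant byte at the lowest address.
The bytes are already most-significant first: 0xF90E.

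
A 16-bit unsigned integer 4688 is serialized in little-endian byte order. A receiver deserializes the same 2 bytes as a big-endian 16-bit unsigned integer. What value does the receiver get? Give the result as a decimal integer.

20498

4688 in 16-bit hexadecimal is 0x1250.
Stored little-endian, the bytes at ascending addresses are 50 12.
Read back as big-endian, the last byte is least significant, giving 0x5012.
0x5012 = 20498.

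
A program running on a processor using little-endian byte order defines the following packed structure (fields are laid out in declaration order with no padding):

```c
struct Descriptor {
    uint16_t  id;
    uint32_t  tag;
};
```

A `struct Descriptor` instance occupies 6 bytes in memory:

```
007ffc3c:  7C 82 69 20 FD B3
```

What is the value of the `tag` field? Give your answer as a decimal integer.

`tag` follows `id` (2 bytes), so it starts at byte offset 2 and occupies 4 bytes.
Bytes at offsets 2..5: 69 20 FD B3.
Little-endian: lowest address holds the least-significant byte.
Reassemble most-significant byte first: B3 FD 20 69 → 0xB3FD2069.
0xB3FD2069 = 3019710569.

3019710569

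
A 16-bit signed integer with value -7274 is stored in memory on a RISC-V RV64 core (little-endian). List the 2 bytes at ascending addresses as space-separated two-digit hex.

96 E3

Two's complement of -7274 in 16 bits: 7274 = 0x1C6A; invert → 0xE395; add 1 → 0xE396.
Split into bytes (most-significant first): E3 96.
In little-endian order the low byte comes first in memory.
So at ascending addresses the bytes are 96 E3.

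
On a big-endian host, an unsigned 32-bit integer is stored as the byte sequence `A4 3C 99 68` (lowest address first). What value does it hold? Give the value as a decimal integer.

Big-endian stores the most-significant byte at the lowest address.
The bytes are already most-significant first: 0xA43C9968.
0xA43C9968 = 2755434856.

2755434856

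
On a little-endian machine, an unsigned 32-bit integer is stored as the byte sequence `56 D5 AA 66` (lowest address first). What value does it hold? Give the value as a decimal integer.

Little-endian: lowest address holds the least-significant byte.
Reassemble most-significant byte first: 66 AA D5 56 → 0x66AAD556.
0x66AAD556 = 1722471766.

1722471766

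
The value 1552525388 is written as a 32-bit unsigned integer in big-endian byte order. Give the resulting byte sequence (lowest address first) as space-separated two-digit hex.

5C 89 A8 4C

1552525388 in hexadecimal, padded to 32 bits, is 0x5C89A84C.
Split into bytes (most-significant first): 5C 89 A8 4C.
Big-endian stores the most-significant byte at the lowest address.
So the memory order matches the most-significant-first order: 5C 89 A8 4C.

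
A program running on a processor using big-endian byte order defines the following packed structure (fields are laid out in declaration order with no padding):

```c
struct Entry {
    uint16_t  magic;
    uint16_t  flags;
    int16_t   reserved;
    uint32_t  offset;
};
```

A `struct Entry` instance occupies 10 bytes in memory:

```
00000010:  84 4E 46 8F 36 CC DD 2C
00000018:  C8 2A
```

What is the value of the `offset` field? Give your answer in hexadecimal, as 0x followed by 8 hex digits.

`offset` follows `magic` (2 B), `flags` (2 B), `reserved` (2 B), so it starts at offset 2 + 2 + 2 = 6 and occupies 4 bytes.
Bytes at offsets 6..9: DD 2C C8 2A.
In big-endian order the high byte comes first in memory.
The bytes are already most-significant first: 0xDD2CC82A.

0xDD2CC82A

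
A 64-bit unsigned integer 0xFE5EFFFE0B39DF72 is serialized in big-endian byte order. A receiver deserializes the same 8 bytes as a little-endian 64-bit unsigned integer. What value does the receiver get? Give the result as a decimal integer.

Stored big-endian, the bytes at ascending addresses are FE 5E FF FE 0B 39 DF 72.
Read back as little-endian, the first byte is least significant, giving 0x72DF390BFEFF5EFE.
0x72DF390BFEFF5EFE = 8277397363815833342.

8277397363815833342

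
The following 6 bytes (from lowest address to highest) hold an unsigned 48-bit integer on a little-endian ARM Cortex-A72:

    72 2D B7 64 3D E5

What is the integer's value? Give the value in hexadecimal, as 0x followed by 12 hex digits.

In little-endian order the low byte comes first in memory.
Reassemble most-significant byte first: E5 3D 64 B7 2D 72 → 0xE53D64B72D72.

0xE53D64B72D72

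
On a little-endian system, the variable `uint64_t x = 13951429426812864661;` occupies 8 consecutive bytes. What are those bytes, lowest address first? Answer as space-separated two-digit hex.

13951429426812864661 in hexadecimal, padded to 64 bits, is 0xC19D6F25561CC895.
Split into bytes (most-significant first): C1 9D 6F 25 56 1C C8 95.
In little-endian order the low byte comes first in memory.
So at ascending addresses the bytes are 95 C8 1C 56 25 6F 9D C1.

95 C8 1C 56 25 6F 9D C1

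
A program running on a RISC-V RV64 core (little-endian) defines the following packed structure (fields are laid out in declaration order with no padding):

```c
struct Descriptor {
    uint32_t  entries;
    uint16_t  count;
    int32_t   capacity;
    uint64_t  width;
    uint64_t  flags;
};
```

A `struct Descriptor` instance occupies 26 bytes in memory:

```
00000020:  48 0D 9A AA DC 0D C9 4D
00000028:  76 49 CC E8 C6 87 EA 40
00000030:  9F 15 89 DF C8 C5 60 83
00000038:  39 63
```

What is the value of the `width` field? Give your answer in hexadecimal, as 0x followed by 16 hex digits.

`width` follows `entries` (4 B), `count` (2 B), `capacity` (4 B), so it starts at offset 4 + 2 + 4 = 10 and occupies 8 bytes.
Bytes at offsets 10..17: CC E8 C6 87 EA 40 9F 15.
Little-endian: lowest address holds the least-significant byte.
Reassemble most-significant byte first: 15 9F 40 EA 87 C6 E8 CC → 0x159F40EA87C6E8CC.

0x159F40EA87C6E8CC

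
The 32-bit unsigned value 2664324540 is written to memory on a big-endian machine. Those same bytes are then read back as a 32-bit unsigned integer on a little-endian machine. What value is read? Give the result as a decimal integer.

3160264350

2664324540 in 32-bit hexadecimal is 0x9ECE5DBC.
Stored big-endian, the bytes at ascending addresses are 9E CE 5D BC.
Read back as little-endian, the first byte is least significant, giving 0xBC5DCE9E.
0xBC5DCE9E = 3160264350.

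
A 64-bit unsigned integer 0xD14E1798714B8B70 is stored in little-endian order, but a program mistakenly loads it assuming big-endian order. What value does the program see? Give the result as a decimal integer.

Stored little-endian, the bytes at ascending addresses are 70 8B 4B 71 98 17 4E D1.
Read back as big-endian, the last byte is least significant, giving 0x708B4B7198174ED1.
0x708B4B7198174ED1 = 8109658505265762001.

8109658505265762001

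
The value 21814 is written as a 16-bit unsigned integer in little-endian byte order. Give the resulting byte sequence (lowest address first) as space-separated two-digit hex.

21814 in hexadecimal, padded to 16 bits, is 0x5536.
Split into bytes (most-significant first): 55 36.
Little-endian stores the least-significant byte at the lowest address.
So at ascending addresses the bytes are 36 55.

36 55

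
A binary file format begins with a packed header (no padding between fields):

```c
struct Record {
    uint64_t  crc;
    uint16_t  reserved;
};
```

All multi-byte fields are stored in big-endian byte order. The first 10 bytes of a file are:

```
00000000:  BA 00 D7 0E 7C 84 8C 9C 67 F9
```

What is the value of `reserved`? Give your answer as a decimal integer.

26617

`reserved` follows `crc` (8 bytes), so it starts at byte offset 8 and occupies 2 bytes.
Bytes at offsets 8..9: 67 F9.
In big-endian order the high byte comes first in memory.
The bytes are already most-significant first: 0x67F9.
0x67F9 = 26617.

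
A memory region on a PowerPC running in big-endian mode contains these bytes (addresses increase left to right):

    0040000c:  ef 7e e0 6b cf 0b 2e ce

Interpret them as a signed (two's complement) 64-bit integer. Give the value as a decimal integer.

-1189266497939493170

Big-endian stores the most-significant byte at the lowest address.
The bytes are already most-significant first: 0xEF7EE06BCF0B2ECE.
Top bit is set, so as a signed 64-bit value this is 0xEF7EE06BCF0B2ECE − 2^64 = -1189266497939493170.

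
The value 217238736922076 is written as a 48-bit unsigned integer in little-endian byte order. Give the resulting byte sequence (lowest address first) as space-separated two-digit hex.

DC E5 BE D5 93 C5

217238736922076 in hexadecimal, padded to 48 bits, is 0xC593D5BEE5DC.
Split into bytes (most-significant first): C5 93 D5 BE E5 DC.
Little-endian stores the least-significant byte at the lowest address.
So at ascending addresses the bytes are DC E5 BE D5 93 C5.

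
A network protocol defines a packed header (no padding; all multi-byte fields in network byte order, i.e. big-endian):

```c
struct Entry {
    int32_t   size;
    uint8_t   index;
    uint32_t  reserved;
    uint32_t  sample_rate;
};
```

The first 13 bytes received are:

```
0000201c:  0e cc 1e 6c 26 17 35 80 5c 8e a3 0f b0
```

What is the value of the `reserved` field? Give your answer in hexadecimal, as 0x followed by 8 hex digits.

0x1735805C

`reserved` follows `size` (4 B), `index` (1 B), so it starts at offset 4 + 1 = 5 and occupies 4 bytes.
Bytes at offsets 5..8: 17 35 80 5C.
Big-endian stores the most-significant byte at the lowest address.
The bytes are already most-significant first: 0x1735805C.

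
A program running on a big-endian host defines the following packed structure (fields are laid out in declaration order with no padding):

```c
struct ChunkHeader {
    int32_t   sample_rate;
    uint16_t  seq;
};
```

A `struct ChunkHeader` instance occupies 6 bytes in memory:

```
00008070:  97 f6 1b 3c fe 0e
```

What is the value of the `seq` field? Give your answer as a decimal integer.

`seq` follows `sample_rate` (4 bytes), so it starts at byte offset 4 and occupies 2 bytes.
Bytes at offsets 4..5: FE 0E.
In big-endian order the high byte comes first in memory.
The bytes are already most-significant first: 0xFE0E.
0xFE0E = 65038.

65038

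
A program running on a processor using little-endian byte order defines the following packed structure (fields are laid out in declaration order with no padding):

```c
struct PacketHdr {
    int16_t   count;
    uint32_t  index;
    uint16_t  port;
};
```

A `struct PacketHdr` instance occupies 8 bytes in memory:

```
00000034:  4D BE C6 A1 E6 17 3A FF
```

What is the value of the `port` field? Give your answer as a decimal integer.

65338

`port` follows `count` (2 B), `index` (4 B), so it starts at offset 2 + 4 = 6 and occupies 2 bytes.
Bytes at offsets 6..7: 3A FF.
Little-endian: lowest address holds the least-significant byte.
Reassemble most-significant byte first: FF 3A → 0xFF3A.
0xFF3A = 65338.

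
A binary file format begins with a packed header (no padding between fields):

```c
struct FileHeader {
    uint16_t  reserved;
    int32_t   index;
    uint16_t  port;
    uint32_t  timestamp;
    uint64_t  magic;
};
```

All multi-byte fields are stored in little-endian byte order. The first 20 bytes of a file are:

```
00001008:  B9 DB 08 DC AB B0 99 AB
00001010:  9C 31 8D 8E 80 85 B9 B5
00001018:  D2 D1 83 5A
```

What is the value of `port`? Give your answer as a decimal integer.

`port` follows `reserved` (2 B), `index` (4 B), so it starts at offset 2 + 4 = 6 and occupies 2 bytes.
Bytes at offsets 6..7: 99 AB.
In little-endian order the low byte comes first in memory.
Reassemble most-significant byte first: AB 99 → 0xAB99.
0xAB99 = 43929.

43929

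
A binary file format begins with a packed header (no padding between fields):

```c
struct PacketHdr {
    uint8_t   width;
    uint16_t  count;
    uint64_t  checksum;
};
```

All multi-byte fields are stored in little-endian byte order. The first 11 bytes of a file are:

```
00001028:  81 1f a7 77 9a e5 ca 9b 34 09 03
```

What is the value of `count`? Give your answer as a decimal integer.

42783

`count` follows `width` (1 byte), so it starts at byte offset 1 and occupies 2 bytes.
Bytes at offsets 1..2: 1F A7.
Little-endian: lowest address holds the least-significant byte.
Reassemble most-significant byte first: A7 1F → 0xA71F.
0xA71F = 42783.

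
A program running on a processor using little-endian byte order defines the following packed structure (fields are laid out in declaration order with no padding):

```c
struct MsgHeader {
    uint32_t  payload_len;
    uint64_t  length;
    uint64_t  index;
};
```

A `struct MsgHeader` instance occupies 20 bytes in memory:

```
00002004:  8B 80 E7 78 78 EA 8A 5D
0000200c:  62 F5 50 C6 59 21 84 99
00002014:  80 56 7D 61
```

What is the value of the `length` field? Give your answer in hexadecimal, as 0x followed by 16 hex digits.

0xC650F5625D8AEA78

`length` follows `payload_len` (4 bytes), so it starts at byte offset 4 and occupies 8 bytes.
Bytes at offsets 4..11: 78 EA 8A 5D 62 F5 50 C6.
In little-endian order the low byte comes first in memory.
Reassemble most-significant byte first: C6 50 F5 62 5D 8A EA 78 → 0xC650F5625D8AEA78.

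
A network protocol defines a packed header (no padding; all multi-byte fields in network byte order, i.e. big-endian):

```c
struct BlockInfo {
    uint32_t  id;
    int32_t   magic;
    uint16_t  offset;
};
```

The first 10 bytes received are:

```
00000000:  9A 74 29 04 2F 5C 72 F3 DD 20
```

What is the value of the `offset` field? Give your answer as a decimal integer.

`offset` follows `id` (4 B), `magic` (4 B), so it starts at offset 4 + 4 = 8 and occupies 2 bytes.
Bytes at offsets 8..9: DD 20.
In big-endian order the high byte comes first in memory.
The bytes are already most-significant first: 0xDD20.
0xDD20 = 56608.

56608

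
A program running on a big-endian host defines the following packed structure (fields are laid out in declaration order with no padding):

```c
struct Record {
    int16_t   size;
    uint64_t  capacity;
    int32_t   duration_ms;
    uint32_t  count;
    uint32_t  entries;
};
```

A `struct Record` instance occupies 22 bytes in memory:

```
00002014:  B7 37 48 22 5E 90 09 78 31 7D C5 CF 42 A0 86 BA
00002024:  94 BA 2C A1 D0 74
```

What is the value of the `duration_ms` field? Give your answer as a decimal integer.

-976272736

`duration_ms` follows `size` (2 B), `capacity` (8 B), so it starts at offset 2 + 8 = 10 and occupies 4 bytes.
Bytes at offsets 10..13: C5 CF 42 A0.
In big-endian order the high byte comes first in memory.
The bytes are already most-significant first: 0xC5CF42A0.
Top bit is set, so as a signed 32-bit value this is 0xC5CF42A0 − 2^32 = -976272736.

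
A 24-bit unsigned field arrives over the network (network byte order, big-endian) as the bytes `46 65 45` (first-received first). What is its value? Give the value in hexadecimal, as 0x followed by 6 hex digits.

In big-endian order the high byte comes first in memory.
The bytes are already most-significant first: 0x466545.

0x466545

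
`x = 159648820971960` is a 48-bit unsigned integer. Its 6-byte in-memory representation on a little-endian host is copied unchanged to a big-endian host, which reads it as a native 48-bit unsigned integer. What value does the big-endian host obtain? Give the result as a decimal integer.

202624798503825

159648820971960 in 48-bit hexadecimal is 0x9133234349B8.
Stored little-endian, the bytes at ascending addresses are B8 49 43 23 33 91.
Read back as big-endian, the last byte is least significant, giving 0xB84943233391.
0xB84943233391 = 202624798503825.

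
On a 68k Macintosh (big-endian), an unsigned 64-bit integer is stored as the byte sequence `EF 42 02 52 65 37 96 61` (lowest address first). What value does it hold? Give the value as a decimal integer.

17240344876436395617

Big-endian stores the most-significant byte at the lowest address.
The bytes are already most-significant first: 0xEF42025265379661.
0xEF42025265379661 = 17240344876436395617.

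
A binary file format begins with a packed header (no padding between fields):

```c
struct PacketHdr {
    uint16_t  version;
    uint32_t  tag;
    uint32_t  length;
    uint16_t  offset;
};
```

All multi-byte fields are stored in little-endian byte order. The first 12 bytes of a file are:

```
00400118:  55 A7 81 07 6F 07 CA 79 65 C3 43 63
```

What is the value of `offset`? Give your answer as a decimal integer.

`offset` follows `version` (2 B), `tag` (4 B), `length` (4 B), so it starts at offset 2 + 4 + 4 = 10 and occupies 2 bytes.
Bytes at offsets 10..11: 43 63.
Little-endian stores the least-significant byte at the lowest address.
Reassemble most-significant byte first: 63 43 → 0x6343.
0x6343 = 25411.

25411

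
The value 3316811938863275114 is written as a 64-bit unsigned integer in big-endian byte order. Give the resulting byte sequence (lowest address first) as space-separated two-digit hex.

3316811938863275114 in hexadecimal, padded to 64 bits, is 0x2E07AEE29AB85C6A.
Split into bytes (most-significant first): 2E 07 AE E2 9A B8 5C 6A.
Big-endian: lowest address holds the most-significant byte.
So the memory order matches the most-significant-first order: 2E 07 AE E2 9A B8 5C 6A.

2E 07 AE E2 9A B8 5C 6A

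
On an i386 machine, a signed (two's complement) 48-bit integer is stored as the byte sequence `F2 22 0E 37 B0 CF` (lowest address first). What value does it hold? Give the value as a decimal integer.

Little-endian stores the least-significant byte at the lowest address.
Reassemble most-significant byte first: CF B0 37 0E 22 F2 → 0xCFB0370E22F2.
Top bit is set, so as a signed 48-bit value this is 0xCFB0370E22F2 − 2^48 = -53119231843598.

-53119231843598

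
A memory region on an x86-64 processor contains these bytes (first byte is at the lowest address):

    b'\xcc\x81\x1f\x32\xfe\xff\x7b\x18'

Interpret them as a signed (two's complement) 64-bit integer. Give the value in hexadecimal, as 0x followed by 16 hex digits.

0x187BFFFE321F81CC

Little-endian stores the least-significant byte at the lowest address.
Reassemble most-significant byte first: 18 7B FF FE 32 1F 81 CC → 0x187BFFFE321F81CC.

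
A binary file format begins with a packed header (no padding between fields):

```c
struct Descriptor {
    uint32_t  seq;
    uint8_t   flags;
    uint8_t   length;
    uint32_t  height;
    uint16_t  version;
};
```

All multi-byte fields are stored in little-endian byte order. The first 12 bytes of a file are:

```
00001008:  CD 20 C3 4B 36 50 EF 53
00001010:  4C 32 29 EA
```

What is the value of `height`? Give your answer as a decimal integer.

`height` follows `seq` (4 B), `flags` (1 B), `length` (1 B), so it starts at offset 4 + 1 + 1 = 6 and occupies 4 bytes.
Bytes at offsets 6..9: EF 53 4C 32.
Little-endian: lowest address holds the least-significant byte.
Reassemble most-significant byte first: 32 4C 53 EF → 0x324C53EF.
0x324C53EF = 843863023.

843863023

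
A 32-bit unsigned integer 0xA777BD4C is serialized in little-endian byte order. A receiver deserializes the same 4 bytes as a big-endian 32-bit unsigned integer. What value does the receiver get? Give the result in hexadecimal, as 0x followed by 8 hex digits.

Stored little-endian, the bytes at ascending addresses are 4C BD 77 A7.
Read back as big-endian, the last byte is least significant, giving 0x4CBD77A7.

0x4CBD77A7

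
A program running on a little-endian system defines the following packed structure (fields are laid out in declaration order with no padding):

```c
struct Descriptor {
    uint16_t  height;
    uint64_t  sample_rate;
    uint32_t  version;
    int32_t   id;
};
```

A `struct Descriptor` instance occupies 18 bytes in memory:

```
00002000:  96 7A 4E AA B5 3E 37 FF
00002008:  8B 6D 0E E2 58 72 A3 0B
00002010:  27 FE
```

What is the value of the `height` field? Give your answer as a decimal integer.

31382

`height` is the first field, at byte offset 0, occupying 2 bytes.
Bytes at offsets 0..1: 96 7A.
Little-endian: lowest address holds the least-significant byte.
Reassemble most-significant byte first: 7A 96 → 0x7A96.
0x7A96 = 31382.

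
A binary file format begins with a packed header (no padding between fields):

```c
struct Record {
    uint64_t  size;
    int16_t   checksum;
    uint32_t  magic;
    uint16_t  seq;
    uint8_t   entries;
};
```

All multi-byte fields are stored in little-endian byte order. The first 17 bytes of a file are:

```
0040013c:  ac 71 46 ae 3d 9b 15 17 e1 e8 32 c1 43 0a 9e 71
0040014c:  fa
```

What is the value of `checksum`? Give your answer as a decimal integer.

`checksum` follows `size` (8 bytes), so it starts at byte offset 8 and occupies 2 bytes.
Bytes at offsets 8..9: E1 E8.
Little-endian: lowest address holds the least-significant byte.
Reassemble most-significant byte first: E8 E1 → 0xE8E1.
Top bit is set, so as a signed 16-bit value this is 0xE8E1 − 2^16 = -5919.

-5919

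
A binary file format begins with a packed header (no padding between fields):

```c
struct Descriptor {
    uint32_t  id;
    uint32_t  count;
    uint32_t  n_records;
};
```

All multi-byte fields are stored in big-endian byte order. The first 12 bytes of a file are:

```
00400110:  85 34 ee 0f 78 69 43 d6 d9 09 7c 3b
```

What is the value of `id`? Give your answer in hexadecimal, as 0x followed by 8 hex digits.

`id` is the first field, at byte offset 0, occupying 4 bytes.
Bytes at offsets 0..3: 85 34 EE 0F.
Big-endian stores the most-significant byte at the lowest address.
The bytes are already most-significant first: 0x8534EE0F.

0x8534EE0F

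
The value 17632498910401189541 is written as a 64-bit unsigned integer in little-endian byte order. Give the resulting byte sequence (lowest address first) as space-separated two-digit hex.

17632498910401189541 in hexadecimal, padded to 64 bits, is 0xF4B3385688ECD6A5.
Split into bytes (most-significant first): F4 B3 38 56 88 EC D6 A5.
Little-endian: lowest address holds the least-significant byte.
So at ascending addresses the bytes are A5 D6 EC 88 56 38 B3 F4.

A5 D6 EC 88 56 38 B3 F4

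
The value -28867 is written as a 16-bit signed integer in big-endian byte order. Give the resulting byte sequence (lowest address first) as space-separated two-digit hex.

8F 3D

Two's complement of -28867 in 16 bits: 28867 = 0x70C3; invert → 0x8F3C; add 1 → 0x8F3D.
Split into bytes (most-significant first): 8F 3D.
Big-endian: lowest address holds the most-significant byte.
So the memory order matches the most-significant-first order: 8F 3D.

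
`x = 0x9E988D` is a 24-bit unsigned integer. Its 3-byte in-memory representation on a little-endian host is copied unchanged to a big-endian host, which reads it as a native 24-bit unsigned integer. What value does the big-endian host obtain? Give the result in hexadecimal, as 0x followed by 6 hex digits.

0x8D989E

Stored little-endian, the bytes at ascending addresses are 8D 98 9E.
Read back as big-endian, the last byte is least significant, giving 0x8D989E.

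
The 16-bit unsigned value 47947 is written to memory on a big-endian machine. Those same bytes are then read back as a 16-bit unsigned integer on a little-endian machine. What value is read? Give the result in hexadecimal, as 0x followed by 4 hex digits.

0x4BBB

47947 in 16-bit hexadecimal is 0xBB4B.
Stored big-endian, the bytes at ascending addresses are BB 4B.
Read back as little-endian, the first byte is least significant, giving 0x4BBB.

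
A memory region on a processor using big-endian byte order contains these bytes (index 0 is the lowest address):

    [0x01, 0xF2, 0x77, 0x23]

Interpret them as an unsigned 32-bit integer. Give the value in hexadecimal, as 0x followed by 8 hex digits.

0x01F27723

Big-endian: lowest address holds the most-significant byte.
The bytes are already most-significant first: 0x01F27723.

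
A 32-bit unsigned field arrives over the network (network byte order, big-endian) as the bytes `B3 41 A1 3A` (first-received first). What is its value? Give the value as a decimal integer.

3007422778

Big-endian stores the most-significant byte at the lowest address.
The bytes are already most-significant first: 0xB341A13A.
0xB341A13A = 3007422778.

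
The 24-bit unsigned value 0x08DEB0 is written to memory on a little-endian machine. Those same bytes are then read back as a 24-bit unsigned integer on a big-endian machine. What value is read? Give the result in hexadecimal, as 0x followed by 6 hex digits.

Stored little-endian, the bytes at ascending addresses are B0 DE 08.
Read back as big-endian, the last byte is least significant, giving 0xB0DE08.

0xB0DE08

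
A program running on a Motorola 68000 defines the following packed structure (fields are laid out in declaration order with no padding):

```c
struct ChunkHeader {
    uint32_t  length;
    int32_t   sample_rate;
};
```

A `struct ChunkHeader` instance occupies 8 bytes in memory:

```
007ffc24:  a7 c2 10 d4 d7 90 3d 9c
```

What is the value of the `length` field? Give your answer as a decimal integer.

`length` is the first field, at byte offset 0, occupying 4 bytes.
Bytes at offsets 0..3: A7 C2 10 D4.
Big-endian: lowest address holds the most-significant byte.
The bytes are already most-significant first: 0xA7C210D4.
0xA7C210D4 = 2814513364.

2814513364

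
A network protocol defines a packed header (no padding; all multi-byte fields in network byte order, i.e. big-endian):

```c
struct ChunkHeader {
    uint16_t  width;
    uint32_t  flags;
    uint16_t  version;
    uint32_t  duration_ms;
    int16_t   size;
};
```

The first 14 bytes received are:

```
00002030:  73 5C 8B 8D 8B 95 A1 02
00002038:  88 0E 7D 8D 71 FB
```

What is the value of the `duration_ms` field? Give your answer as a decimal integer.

`duration_ms` follows `width` (2 B), `flags` (4 B), `version` (2 B), so it starts at offset 2 + 4 + 2 = 8 and occupies 4 bytes.
Bytes at offsets 8..11: 88 0E 7D 8D.
Big-endian stores the most-significant byte at the lowest address.
The bytes are already most-significant first: 0x880E7D8D.
0x880E7D8D = 2282651021.

2282651021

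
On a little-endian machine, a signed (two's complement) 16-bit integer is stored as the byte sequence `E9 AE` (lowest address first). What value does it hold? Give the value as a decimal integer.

Little-endian stores the least-significant byte at the lowest address.
Reassemble most-significant byte first: AE E9 → 0xAEE9.
Top bit is set, so as a signed 16-bit value this is 0xAEE9 − 2^16 = -20759.

-20759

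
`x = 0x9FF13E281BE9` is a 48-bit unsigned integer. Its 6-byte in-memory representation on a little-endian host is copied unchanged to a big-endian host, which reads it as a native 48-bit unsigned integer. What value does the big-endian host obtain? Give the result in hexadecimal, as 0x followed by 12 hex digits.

0xE91B283EF19F

Stored little-endian, the bytes at ascending addresses are E9 1B 28 3E F1 9F.
Read back as big-endian, the last byte is least significant, giving 0xE91B283EF19F.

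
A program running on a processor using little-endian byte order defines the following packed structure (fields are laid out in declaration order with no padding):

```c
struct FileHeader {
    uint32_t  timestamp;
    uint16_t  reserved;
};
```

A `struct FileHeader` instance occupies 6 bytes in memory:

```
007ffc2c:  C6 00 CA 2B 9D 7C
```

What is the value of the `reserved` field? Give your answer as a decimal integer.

31901

`reserved` follows `timestamp` (4 bytes), so it starts at byte offset 4 and occupies 2 bytes.
Bytes at offsets 4..5: 9D 7C.
Little-endian stores the least-significant byte at the lowest address.
Reassemble most-significant byte first: 7C 9D → 0x7C9D.
0x7C9D = 31901.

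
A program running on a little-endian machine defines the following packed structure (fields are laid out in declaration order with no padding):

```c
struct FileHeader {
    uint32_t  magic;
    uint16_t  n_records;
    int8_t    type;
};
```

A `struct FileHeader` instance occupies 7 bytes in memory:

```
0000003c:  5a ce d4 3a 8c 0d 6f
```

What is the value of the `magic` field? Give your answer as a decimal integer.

`magic` is the first field, at byte offset 0, occupying 4 bytes.
Bytes at offsets 0..3: 5A CE D4 3A.
Little-endian: lowest address holds the least-significant byte.
Reassemble most-significant byte first: 3A D4 CE 5A → 0x3AD4CE5A.
0x3AD4CE5A = 987024986.

987024986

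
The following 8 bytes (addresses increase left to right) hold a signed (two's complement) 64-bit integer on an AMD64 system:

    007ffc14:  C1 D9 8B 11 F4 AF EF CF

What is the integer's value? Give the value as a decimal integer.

-3463356125623363135

Little-endian: lowest address holds the least-significant byte.
Reassemble most-significant byte first: CF EF AF F4 11 8B D9 C1 → 0xCFEFAFF4118BD9C1.
Top bit is set, so as a signed 64-bit value this is 0xCFEFAFF4118BD9C1 − 2^64 = -3463356125623363135.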